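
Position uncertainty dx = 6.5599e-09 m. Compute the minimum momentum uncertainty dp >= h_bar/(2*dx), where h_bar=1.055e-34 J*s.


dp = h_bar / (2 * dx)
= 1.055e-34 / (2 * 6.5599e-09)
= 1.055e-34 / 1.3120e-08
= 8.0413e-27 kg*m/s

8.0413e-27


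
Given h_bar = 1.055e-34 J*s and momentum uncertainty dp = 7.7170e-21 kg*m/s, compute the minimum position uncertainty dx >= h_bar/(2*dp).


dx = h_bar / (2 * dp)
= 1.055e-34 / (2 * 7.7170e-21)
= 1.055e-34 / 1.5434e-20
= 6.8356e-15 m

6.8356e-15


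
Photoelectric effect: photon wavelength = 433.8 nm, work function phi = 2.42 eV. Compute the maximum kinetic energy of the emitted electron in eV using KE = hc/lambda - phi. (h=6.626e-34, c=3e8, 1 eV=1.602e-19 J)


E_photon = hc / lambda
= (6.626e-34)(3e8) / (433.8e-9)
= 4.5823e-19 J
= 2.8604 eV
KE = E_photon - phi
= 2.8604 - 2.42
= 0.4404 eV

0.4404


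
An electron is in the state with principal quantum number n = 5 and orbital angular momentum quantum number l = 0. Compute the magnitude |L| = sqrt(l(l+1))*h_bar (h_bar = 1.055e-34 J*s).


L = sqrt(l*(l+1)) * h_bar
= sqrt(0 * 1) * 1.055e-34
= sqrt(0) * 1.055e-34
= 0.0 * 1.055e-34
= 0.0000e+00 J*s

0.0000e+00


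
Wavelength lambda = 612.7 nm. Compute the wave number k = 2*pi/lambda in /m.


k = 2 * pi / lambda
= 6.2832 / (612.7e-9)
= 6.2832 / 6.1270e-07
= 1.0255e+07 /m

1.0255e+07


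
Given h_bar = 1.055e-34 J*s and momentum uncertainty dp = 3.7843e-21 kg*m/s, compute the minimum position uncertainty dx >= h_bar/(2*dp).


dx = h_bar / (2 * dp)
= 1.055e-34 / (2 * 3.7843e-21)
= 1.055e-34 / 7.5686e-21
= 1.3939e-14 m

1.3939e-14


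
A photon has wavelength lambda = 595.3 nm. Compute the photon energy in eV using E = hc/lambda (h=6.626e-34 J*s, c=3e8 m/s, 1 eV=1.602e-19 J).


E = hc / lambda
= (6.626e-34)(3e8) / (595.3e-9)
= 1.9878e-25 / 5.9530e-07
= 3.3392e-19 J
Converting to eV: 3.3392e-19 / 1.602e-19
= 2.0844 eV

2.0844


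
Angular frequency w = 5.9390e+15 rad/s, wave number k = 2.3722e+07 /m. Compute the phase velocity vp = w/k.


vp = w / k
= 5.9390e+15 / 2.3722e+07
= 2.5036e+08 m/s

2.5036e+08


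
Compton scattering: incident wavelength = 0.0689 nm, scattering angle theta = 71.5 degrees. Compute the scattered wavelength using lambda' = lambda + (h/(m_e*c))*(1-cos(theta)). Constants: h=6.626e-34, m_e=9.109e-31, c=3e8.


Compton wavelength: h/(m_e*c) = 2.4247e-12 m
d_lambda = 2.4247e-12 * (1 - cos(71.5 deg))
= 2.4247e-12 * 0.682695
= 1.6553e-12 m = 0.001655 nm
lambda' = 0.0689 + 0.001655
= 0.070555 nm

0.070555


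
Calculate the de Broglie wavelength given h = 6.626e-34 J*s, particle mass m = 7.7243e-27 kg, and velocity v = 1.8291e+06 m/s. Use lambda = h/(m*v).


lambda = h / (m * v)
= 6.626e-34 / (7.7243e-27 * 1.8291e+06)
= 6.626e-34 / 1.4129e-20
= 4.6898e-14 m

4.6898e-14


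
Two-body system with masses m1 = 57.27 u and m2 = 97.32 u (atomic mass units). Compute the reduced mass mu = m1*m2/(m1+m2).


mu = m1 * m2 / (m1 + m2)
= 57.27 * 97.32 / (57.27 + 97.32)
= 5573.5164 / 154.59
= 36.0535 u

36.0535


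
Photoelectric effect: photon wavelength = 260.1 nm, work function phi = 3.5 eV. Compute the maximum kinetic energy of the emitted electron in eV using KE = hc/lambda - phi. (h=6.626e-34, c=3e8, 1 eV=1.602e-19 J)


E_photon = hc / lambda
= (6.626e-34)(3e8) / (260.1e-9)
= 7.6424e-19 J
= 4.7706 eV
KE = E_photon - phi
= 4.7706 - 3.5
= 1.2706 eV

1.2706


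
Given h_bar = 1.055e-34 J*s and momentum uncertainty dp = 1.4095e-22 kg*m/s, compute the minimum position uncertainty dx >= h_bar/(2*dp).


dx = h_bar / (2 * dp)
= 1.055e-34 / (2 * 1.4095e-22)
= 1.055e-34 / 2.8190e-22
= 3.7425e-13 m

3.7425e-13


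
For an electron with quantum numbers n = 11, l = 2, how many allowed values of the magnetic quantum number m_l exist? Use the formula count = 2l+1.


m_l ranges from -l to +l in integer steps
So m_l goes from -2 to +2
Count = 2l + 1 = 2*2 + 1
= 5

5


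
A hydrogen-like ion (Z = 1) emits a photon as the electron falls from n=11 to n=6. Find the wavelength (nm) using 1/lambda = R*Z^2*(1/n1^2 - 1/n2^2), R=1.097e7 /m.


1/lambda = R * Z^2 * (1/n1^2 - 1/n2^2)
= 1.097e7 * 1^2 * (1/6^2 - 1/11^2)
= 1.097e7 * 1 * (0.027778 - 0.008264)
= 2.1406e+05 /m
lambda = 1 / 2.1406e+05
= 4671.5642 nm

4671.5642


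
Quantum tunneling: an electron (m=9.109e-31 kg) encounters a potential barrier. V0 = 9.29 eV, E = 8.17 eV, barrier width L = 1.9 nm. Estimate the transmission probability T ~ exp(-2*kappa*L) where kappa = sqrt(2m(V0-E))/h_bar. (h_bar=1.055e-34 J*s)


V0 - E = 1.12 eV = 1.7942e-19 J
kappa = sqrt(2 * m * (V0-E)) / h_bar
= sqrt(2 * 9.109e-31 * 1.7942e-19) / 1.055e-34
= 5.4192e+09 /m
2*kappa*L = 2 * 5.4192e+09 * 1.9e-9
= 20.5931
T = exp(-20.5931) = 1.139016e-09

1.139016e-09


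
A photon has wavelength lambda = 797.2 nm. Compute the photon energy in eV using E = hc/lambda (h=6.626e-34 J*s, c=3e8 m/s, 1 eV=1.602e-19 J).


E = hc / lambda
= (6.626e-34)(3e8) / (797.2e-9)
= 1.9878e-25 / 7.9720e-07
= 2.4935e-19 J
Converting to eV: 2.4935e-19 / 1.602e-19
= 1.5565 eV

1.5565


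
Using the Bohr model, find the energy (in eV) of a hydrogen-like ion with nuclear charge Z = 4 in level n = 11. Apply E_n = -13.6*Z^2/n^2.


E_n = -13.6 * Z^2 / n^2
= -13.6 * 4^2 / 11^2
= -13.6 * 16 / 121
= -1.7983 eV

-1.7983


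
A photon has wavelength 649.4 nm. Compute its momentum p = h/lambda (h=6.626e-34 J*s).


p = h / lambda
= 6.626e-34 / (649.4e-9)
= 6.626e-34 / 6.4940e-07
= 1.0203e-27 kg*m/s

1.0203e-27


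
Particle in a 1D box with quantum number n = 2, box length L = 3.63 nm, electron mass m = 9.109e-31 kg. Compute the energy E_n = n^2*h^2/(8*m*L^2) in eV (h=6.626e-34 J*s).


E = n^2 * h^2 / (8 * m * L^2)
= 2^2 * (6.626e-34)^2 / (8 * 9.109e-31 * (3.63e-9)^2)
= 4 * 4.3904e-67 / (8 * 9.109e-31 * 1.3177e-17)
= 1.8289e-20 J
= 0.1142 eV

0.1142


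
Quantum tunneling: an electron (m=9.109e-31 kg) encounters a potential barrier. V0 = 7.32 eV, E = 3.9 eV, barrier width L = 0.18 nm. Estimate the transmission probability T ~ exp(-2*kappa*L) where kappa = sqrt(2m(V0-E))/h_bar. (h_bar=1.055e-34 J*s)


V0 - E = 3.42 eV = 5.4788e-19 J
kappa = sqrt(2 * m * (V0-E)) / h_bar
= sqrt(2 * 9.109e-31 * 5.4788e-19) / 1.055e-34
= 9.4698e+09 /m
2*kappa*L = 2 * 9.4698e+09 * 0.18e-9
= 3.4091
T = exp(-3.4091) = 3.306966e-02

3.306966e-02


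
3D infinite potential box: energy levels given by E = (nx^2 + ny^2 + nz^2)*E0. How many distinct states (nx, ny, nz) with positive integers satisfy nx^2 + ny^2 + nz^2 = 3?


Enumerate all (nx, ny, nz) with nx^2 + ny^2 + nz^2 = 3:
(1,1,1)
Total degeneracy = 1

1


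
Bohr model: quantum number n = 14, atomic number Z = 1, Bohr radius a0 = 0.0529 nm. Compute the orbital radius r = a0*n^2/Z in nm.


r = a0 * n^2 / Z
= 0.0529 * 14^2 / 1
= 0.0529 * 196 / 1
= 10.3684 nm

10.3684


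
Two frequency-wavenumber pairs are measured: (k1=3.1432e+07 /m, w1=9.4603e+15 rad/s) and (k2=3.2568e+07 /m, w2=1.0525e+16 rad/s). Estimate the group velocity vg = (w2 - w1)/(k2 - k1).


vg = (w2 - w1) / (k2 - k1)
= (1.0525e+16 - 9.4603e+15) / (3.2568e+07 - 3.1432e+07)
= 1.0647e+15 / 1.1360e+06
= 9.3724e+08 m/s

9.3724e+08


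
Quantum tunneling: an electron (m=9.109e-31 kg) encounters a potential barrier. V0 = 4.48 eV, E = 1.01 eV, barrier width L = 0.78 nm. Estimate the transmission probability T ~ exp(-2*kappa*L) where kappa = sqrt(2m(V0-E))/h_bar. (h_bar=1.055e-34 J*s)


V0 - E = 3.47 eV = 5.5589e-19 J
kappa = sqrt(2 * m * (V0-E)) / h_bar
= sqrt(2 * 9.109e-31 * 5.5589e-19) / 1.055e-34
= 9.5388e+09 /m
2*kappa*L = 2 * 9.5388e+09 * 0.78e-9
= 14.8805
T = exp(-14.8805) = 3.447202e-07

3.447202e-07


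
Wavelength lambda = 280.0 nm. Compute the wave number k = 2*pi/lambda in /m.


k = 2 * pi / lambda
= 6.2832 / (280.0e-9)
= 6.2832 / 2.8000e-07
= 2.2440e+07 /m

2.2440e+07


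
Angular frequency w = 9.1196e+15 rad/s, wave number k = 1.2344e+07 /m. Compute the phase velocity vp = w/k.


vp = w / k
= 9.1196e+15 / 1.2344e+07
= 7.3879e+08 m/s

7.3879e+08


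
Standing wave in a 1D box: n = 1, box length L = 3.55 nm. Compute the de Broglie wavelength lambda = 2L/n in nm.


lambda = 2L / n
= 2 * 3.55 / 1
= 7.1 / 1
= 7.1 nm

7.1


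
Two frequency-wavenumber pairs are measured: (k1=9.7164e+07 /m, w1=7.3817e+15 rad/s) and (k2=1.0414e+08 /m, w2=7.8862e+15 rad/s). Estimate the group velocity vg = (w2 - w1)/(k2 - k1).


vg = (w2 - w1) / (k2 - k1)
= (7.8862e+15 - 7.3817e+15) / (1.0414e+08 - 9.7164e+07)
= 5.0450e+14 / 6.9760e+06
= 7.2319e+07 m/s

7.2319e+07


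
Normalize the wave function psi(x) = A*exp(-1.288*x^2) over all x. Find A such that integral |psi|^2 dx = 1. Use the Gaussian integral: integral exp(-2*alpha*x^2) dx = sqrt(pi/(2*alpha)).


integral |psi|^2 dx = A^2 * sqrt(pi/(2*alpha)) = 1
A^2 = sqrt(2*alpha/pi)
= sqrt(2 * 1.288 / pi)
= 0.90552
A = sqrt(0.90552)
= 0.9516

0.9516


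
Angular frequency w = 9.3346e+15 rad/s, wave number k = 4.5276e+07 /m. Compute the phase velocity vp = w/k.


vp = w / k
= 9.3346e+15 / 4.5276e+07
= 2.0617e+08 m/s

2.0617e+08


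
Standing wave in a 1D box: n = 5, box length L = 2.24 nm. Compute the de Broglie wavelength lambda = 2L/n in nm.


lambda = 2L / n
= 2 * 2.24 / 5
= 4.48 / 5
= 0.896 nm

0.896


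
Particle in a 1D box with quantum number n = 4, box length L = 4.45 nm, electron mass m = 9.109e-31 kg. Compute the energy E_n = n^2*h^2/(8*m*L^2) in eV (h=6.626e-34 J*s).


E = n^2 * h^2 / (8 * m * L^2)
= 4^2 * (6.626e-34)^2 / (8 * 9.109e-31 * (4.45e-9)^2)
= 16 * 4.3904e-67 / (8 * 9.109e-31 * 1.9803e-17)
= 4.8679e-20 J
= 0.3039 eV

0.3039


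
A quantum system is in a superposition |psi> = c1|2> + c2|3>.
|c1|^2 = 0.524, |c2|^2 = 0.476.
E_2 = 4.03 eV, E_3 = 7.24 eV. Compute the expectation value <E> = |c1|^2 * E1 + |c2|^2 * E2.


<E> = |c1|^2 * E1 + |c2|^2 * E2
= 0.524 * 4.03 + 0.476 * 7.24
= 2.1117 + 3.4462
= 5.558 eV

5.558


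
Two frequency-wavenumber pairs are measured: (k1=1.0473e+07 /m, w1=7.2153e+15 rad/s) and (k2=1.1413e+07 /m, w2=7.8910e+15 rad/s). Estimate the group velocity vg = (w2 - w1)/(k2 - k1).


vg = (w2 - w1) / (k2 - k1)
= (7.8910e+15 - 7.2153e+15) / (1.1413e+07 - 1.0473e+07)
= 6.7570e+14 / 9.4000e+05
= 7.1883e+08 m/s

7.1883e+08


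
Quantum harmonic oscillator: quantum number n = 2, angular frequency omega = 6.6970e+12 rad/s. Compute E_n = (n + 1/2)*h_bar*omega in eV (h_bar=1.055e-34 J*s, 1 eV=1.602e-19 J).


E = (n + 1/2) * h_bar * omega
= (2 + 0.5) * 1.055e-34 * 6.6970e+12
= 2.5 * 7.0653e-22
= 1.7663e-21 J
= 0.011 eV

0.011


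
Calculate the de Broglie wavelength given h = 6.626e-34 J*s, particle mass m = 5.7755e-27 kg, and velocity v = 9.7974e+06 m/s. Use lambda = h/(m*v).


lambda = h / (m * v)
= 6.626e-34 / (5.7755e-27 * 9.7974e+06)
= 6.626e-34 / 5.6585e-20
= 1.1710e-14 m

1.1710e-14


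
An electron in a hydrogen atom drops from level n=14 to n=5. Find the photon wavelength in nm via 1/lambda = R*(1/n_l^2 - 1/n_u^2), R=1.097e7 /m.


1/lambda = R * (1/n_l^2 - 1/n_u^2)
= 1.097e7 * (1/5^2 - 1/14^2)
= 1.097e7 * (0.04 - 0.005102)
= 1.097e7 * 0.034898
= 3.8283e+05 /m
lambda = 1 / 3.8283e+05 = 2612.1213 nm

2612.1213


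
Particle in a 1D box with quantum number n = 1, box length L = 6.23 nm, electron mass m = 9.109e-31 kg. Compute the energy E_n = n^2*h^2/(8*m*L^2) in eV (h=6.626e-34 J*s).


E = n^2 * h^2 / (8 * m * L^2)
= 1^2 * (6.626e-34)^2 / (8 * 9.109e-31 * (6.23e-9)^2)
= 1 * 4.3904e-67 / (8 * 9.109e-31 * 3.8813e-17)
= 1.5523e-21 J
= 0.0097 eV

0.0097


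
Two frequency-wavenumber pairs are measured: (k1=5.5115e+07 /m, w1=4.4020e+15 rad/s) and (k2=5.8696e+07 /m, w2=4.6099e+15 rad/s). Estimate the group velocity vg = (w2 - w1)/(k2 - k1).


vg = (w2 - w1) / (k2 - k1)
= (4.6099e+15 - 4.4020e+15) / (5.8696e+07 - 5.5115e+07)
= 2.0790e+14 / 3.5810e+06
= 5.8056e+07 m/s

5.8056e+07


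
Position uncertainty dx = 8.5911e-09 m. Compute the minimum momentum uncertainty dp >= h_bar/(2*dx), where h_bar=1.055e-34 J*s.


dp = h_bar / (2 * dx)
= 1.055e-34 / (2 * 8.5911e-09)
= 1.055e-34 / 1.7182e-08
= 6.1401e-27 kg*m/s

6.1401e-27


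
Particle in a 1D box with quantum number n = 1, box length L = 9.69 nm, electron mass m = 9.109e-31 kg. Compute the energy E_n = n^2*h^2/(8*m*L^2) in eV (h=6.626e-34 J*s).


E = n^2 * h^2 / (8 * m * L^2)
= 1^2 * (6.626e-34)^2 / (8 * 9.109e-31 * (9.69e-9)^2)
= 1 * 4.3904e-67 / (8 * 9.109e-31 * 9.3896e-17)
= 6.4164e-22 J
= 0.004 eV

0.004


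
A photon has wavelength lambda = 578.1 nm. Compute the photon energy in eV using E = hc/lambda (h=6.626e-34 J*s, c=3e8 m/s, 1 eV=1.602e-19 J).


E = hc / lambda
= (6.626e-34)(3e8) / (578.1e-9)
= 1.9878e-25 / 5.7810e-07
= 3.4385e-19 J
Converting to eV: 3.4385e-19 / 1.602e-19
= 2.1464 eV

2.1464


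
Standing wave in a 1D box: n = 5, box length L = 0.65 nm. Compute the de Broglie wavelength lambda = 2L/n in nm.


lambda = 2L / n
= 2 * 0.65 / 5
= 1.3 / 5
= 0.26 nm

0.26


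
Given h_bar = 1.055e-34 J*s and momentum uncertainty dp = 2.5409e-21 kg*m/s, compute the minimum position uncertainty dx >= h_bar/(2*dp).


dx = h_bar / (2 * dp)
= 1.055e-34 / (2 * 2.5409e-21)
= 1.055e-34 / 5.0818e-21
= 2.0760e-14 m

2.0760e-14


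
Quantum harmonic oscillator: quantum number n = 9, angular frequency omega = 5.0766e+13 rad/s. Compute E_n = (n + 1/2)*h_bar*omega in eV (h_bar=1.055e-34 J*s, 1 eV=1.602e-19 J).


E = (n + 1/2) * h_bar * omega
= (9 + 0.5) * 1.055e-34 * 5.0766e+13
= 9.5 * 5.3558e-21
= 5.0880e-20 J
= 0.3176 eV

0.3176


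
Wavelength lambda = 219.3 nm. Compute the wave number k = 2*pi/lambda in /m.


k = 2 * pi / lambda
= 6.2832 / (219.3e-9)
= 6.2832 / 2.1930e-07
= 2.8651e+07 /m

2.8651e+07


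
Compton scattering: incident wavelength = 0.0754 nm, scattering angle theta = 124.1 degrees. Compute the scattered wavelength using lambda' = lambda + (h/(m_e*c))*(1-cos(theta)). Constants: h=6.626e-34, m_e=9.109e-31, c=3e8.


Compton wavelength: h/(m_e*c) = 2.4247e-12 m
d_lambda = 2.4247e-12 * (1 - cos(124.1 deg))
= 2.4247e-12 * 1.560639
= 3.7841e-12 m = 0.003784 nm
lambda' = 0.0754 + 0.003784
= 0.079184 nm

0.079184


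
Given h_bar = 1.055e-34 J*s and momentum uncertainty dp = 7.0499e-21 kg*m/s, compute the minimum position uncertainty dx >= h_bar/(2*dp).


dx = h_bar / (2 * dp)
= 1.055e-34 / (2 * 7.0499e-21)
= 1.055e-34 / 1.4100e-20
= 7.4824e-15 m

7.4824e-15


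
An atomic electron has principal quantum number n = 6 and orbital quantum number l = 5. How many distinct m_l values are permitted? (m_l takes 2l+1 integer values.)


m_l ranges from -l to +l in integer steps
So m_l goes from -5 to +5
Count = 2l + 1 = 2*5 + 1
= 11

11


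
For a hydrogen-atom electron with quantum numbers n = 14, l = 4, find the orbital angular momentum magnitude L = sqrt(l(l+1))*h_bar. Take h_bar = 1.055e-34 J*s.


L = sqrt(l*(l+1)) * h_bar
= sqrt(4 * 5) * 1.055e-34
= sqrt(20) * 1.055e-34
= 4.4721 * 1.055e-34
= 4.7181e-34 J*s

4.7181e-34


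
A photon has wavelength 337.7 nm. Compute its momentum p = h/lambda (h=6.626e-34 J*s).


p = h / lambda
= 6.626e-34 / (337.7e-9)
= 6.626e-34 / 3.3770e-07
= 1.9621e-27 kg*m/s

1.9621e-27


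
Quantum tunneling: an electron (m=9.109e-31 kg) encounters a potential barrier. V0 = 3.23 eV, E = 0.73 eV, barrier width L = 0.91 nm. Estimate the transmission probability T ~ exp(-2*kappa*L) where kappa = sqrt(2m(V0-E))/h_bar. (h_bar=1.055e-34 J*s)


V0 - E = 2.5 eV = 4.0050e-19 J
kappa = sqrt(2 * m * (V0-E)) / h_bar
= sqrt(2 * 9.109e-31 * 4.0050e-19) / 1.055e-34
= 8.0965e+09 /m
2*kappa*L = 2 * 8.0965e+09 * 0.91e-9
= 14.7357
T = exp(-14.7357) = 3.984467e-07

3.984467e-07


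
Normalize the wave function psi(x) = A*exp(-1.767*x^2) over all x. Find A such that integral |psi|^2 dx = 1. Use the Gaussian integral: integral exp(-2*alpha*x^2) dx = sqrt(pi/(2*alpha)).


integral |psi|^2 dx = A^2 * sqrt(pi/(2*alpha)) = 1
A^2 = sqrt(2*alpha/pi)
= sqrt(2 * 1.767 / pi)
= 1.060616
A = sqrt(1.060616)
= 1.0299

1.0299


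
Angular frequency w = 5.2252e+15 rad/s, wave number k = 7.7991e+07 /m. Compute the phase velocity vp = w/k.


vp = w / k
= 5.2252e+15 / 7.7991e+07
= 6.6997e+07 m/s

6.6997e+07


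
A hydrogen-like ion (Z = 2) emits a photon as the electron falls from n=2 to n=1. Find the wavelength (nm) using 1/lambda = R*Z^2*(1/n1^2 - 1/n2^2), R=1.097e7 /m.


1/lambda = R * Z^2 * (1/n1^2 - 1/n2^2)
= 1.097e7 * 2^2 * (1/1^2 - 1/2^2)
= 1.097e7 * 4 * (1.0 - 0.25)
= 3.2910e+07 /m
lambda = 1 / 3.2910e+07
= 30.3859 nm

30.3859


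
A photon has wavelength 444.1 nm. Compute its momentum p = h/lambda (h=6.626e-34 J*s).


p = h / lambda
= 6.626e-34 / (444.1e-9)
= 6.626e-34 / 4.4410e-07
= 1.4920e-27 kg*m/s

1.4920e-27


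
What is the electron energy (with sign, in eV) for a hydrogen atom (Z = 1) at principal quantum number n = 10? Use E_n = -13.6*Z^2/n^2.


E_n = -13.6 * Z^2 / n^2
= -13.6 * 1^2 / 10^2
= -13.6 * 1 / 100
= -0.136 eV

-0.136


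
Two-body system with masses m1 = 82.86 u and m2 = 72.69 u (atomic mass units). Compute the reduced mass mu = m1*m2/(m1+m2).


mu = m1 * m2 / (m1 + m2)
= 82.86 * 72.69 / (82.86 + 72.69)
= 6023.0934 / 155.55
= 38.7213 u

38.7213


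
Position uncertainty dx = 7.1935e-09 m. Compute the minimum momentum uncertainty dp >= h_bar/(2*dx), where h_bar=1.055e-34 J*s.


dp = h_bar / (2 * dx)
= 1.055e-34 / (2 * 7.1935e-09)
= 1.055e-34 / 1.4387e-08
= 7.3330e-27 kg*m/s

7.3330e-27


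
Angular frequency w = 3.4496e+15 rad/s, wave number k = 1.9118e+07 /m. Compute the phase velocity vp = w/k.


vp = w / k
= 3.4496e+15 / 1.9118e+07
= 1.8044e+08 m/s

1.8044e+08


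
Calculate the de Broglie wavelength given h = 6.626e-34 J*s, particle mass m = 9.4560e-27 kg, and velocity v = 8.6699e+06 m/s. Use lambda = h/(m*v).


lambda = h / (m * v)
= 6.626e-34 / (9.4560e-27 * 8.6699e+06)
= 6.626e-34 / 8.1983e-20
= 8.0822e-15 m

8.0822e-15


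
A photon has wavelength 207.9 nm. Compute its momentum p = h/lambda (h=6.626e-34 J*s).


p = h / lambda
= 6.626e-34 / (207.9e-9)
= 6.626e-34 / 2.0790e-07
= 3.1871e-27 kg*m/s

3.1871e-27


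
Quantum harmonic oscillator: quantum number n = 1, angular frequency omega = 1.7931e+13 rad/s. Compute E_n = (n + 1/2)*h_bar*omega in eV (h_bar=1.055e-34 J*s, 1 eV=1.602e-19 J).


E = (n + 1/2) * h_bar * omega
= (1 + 0.5) * 1.055e-34 * 1.7931e+13
= 1.5 * 1.8917e-21
= 2.8376e-21 J
= 0.0177 eV

0.0177


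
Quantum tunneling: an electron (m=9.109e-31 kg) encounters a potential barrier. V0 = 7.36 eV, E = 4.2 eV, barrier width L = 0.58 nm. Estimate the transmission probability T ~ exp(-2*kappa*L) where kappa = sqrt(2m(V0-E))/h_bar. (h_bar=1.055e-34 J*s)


V0 - E = 3.16 eV = 5.0623e-19 J
kappa = sqrt(2 * m * (V0-E)) / h_bar
= sqrt(2 * 9.109e-31 * 5.0623e-19) / 1.055e-34
= 9.1028e+09 /m
2*kappa*L = 2 * 9.1028e+09 * 0.58e-9
= 10.5592
T = exp(-10.5592) = 2.595382e-05

2.595382e-05


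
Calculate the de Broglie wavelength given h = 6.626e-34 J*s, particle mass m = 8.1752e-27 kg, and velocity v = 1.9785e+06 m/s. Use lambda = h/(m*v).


lambda = h / (m * v)
= 6.626e-34 / (8.1752e-27 * 1.9785e+06)
= 6.626e-34 / 1.6175e-20
= 4.0965e-14 m

4.0965e-14


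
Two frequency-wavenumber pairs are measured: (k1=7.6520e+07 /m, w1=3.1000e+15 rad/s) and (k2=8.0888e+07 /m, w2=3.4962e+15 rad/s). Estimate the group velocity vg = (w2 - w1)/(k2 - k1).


vg = (w2 - w1) / (k2 - k1)
= (3.4962e+15 - 3.1000e+15) / (8.0888e+07 - 7.6520e+07)
= 3.9620e+14 / 4.3680e+06
= 9.0705e+07 m/s

9.0705e+07


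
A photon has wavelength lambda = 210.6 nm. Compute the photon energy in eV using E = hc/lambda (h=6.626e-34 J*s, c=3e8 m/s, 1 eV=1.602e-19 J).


E = hc / lambda
= (6.626e-34)(3e8) / (210.6e-9)
= 1.9878e-25 / 2.1060e-07
= 9.4387e-19 J
Converting to eV: 9.4387e-19 / 1.602e-19
= 5.8919 eV

5.8919


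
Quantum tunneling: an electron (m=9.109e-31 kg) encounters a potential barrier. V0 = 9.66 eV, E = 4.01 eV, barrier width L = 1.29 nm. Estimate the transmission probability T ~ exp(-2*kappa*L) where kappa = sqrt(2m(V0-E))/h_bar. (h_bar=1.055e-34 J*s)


V0 - E = 5.65 eV = 9.0513e-19 J
kappa = sqrt(2 * m * (V0-E)) / h_bar
= sqrt(2 * 9.109e-31 * 9.0513e-19) / 1.055e-34
= 1.2172e+10 /m
2*kappa*L = 2 * 1.2172e+10 * 1.29e-9
= 31.4031
T = exp(-31.4031) = 2.300327e-14

2.300327e-14


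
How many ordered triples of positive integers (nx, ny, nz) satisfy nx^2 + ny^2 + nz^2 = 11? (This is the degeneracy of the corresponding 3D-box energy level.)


Enumerate all (nx, ny, nz) with nx^2 + ny^2 + nz^2 = 11:
(1,1,3)
(1,3,1)
(3,1,1)
Total degeneracy = 3

3


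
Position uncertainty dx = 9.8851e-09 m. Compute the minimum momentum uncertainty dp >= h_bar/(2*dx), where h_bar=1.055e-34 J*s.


dp = h_bar / (2 * dx)
= 1.055e-34 / (2 * 9.8851e-09)
= 1.055e-34 / 1.9770e-08
= 5.3363e-27 kg*m/s

5.3363e-27


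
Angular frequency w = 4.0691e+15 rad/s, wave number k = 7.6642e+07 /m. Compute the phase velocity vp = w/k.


vp = w / k
= 4.0691e+15 / 7.6642e+07
= 5.3092e+07 m/s

5.3092e+07


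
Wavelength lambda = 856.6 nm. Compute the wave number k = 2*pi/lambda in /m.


k = 2 * pi / lambda
= 6.2832 / (856.6e-9)
= 6.2832 / 8.5660e-07
= 7.3350e+06 /m

7.3350e+06


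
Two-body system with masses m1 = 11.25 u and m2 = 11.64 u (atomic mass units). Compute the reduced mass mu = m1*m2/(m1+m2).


mu = m1 * m2 / (m1 + m2)
= 11.25 * 11.64 / (11.25 + 11.64)
= 130.95 / 22.89
= 5.7208 u

5.7208


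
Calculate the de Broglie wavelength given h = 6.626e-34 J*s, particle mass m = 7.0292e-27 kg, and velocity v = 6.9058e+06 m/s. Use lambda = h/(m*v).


lambda = h / (m * v)
= 6.626e-34 / (7.0292e-27 * 6.9058e+06)
= 6.626e-34 / 4.8542e-20
= 1.3650e-14 m

1.3650e-14


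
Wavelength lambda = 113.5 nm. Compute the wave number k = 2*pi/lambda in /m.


k = 2 * pi / lambda
= 6.2832 / (113.5e-9)
= 6.2832 / 1.1350e-07
= 5.5358e+07 /m

5.5358e+07


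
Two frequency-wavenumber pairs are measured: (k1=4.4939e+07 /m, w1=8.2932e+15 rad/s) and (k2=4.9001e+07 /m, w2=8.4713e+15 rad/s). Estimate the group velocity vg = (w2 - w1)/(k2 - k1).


vg = (w2 - w1) / (k2 - k1)
= (8.4713e+15 - 8.2932e+15) / (4.9001e+07 - 4.4939e+07)
= 1.7810e+14 / 4.0620e+06
= 4.3845e+07 m/s

4.3845e+07


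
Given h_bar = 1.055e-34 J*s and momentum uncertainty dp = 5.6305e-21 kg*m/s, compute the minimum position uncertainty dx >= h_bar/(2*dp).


dx = h_bar / (2 * dp)
= 1.055e-34 / (2 * 5.6305e-21)
= 1.055e-34 / 1.1261e-20
= 9.3686e-15 m

9.3686e-15


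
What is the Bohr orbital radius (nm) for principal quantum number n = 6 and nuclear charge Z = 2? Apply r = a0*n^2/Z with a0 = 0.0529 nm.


r = a0 * n^2 / Z
= 0.0529 * 6^2 / 2
= 0.0529 * 36 / 2
= 0.9522 nm

0.9522


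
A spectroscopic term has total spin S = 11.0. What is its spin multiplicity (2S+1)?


Spin multiplicity = 2S + 1
= 2 * 11.0 + 1
= 22.0 + 1
= 23

23


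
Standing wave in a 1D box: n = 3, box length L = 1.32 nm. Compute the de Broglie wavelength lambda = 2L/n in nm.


lambda = 2L / n
= 2 * 1.32 / 3
= 2.64 / 3
= 0.88 nm

0.88


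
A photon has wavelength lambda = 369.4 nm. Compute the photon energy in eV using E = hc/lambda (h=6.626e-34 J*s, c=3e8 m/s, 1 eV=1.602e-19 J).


E = hc / lambda
= (6.626e-34)(3e8) / (369.4e-9)
= 1.9878e-25 / 3.6940e-07
= 5.3812e-19 J
Converting to eV: 5.3812e-19 / 1.602e-19
= 3.359 eV

3.359


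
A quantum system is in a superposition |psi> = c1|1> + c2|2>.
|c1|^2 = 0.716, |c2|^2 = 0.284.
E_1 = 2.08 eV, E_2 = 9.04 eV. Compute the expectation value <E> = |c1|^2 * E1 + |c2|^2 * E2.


<E> = |c1|^2 * E1 + |c2|^2 * E2
= 0.716 * 2.08 + 0.284 * 9.04
= 1.4893 + 2.5674
= 4.0566 eV

4.0566


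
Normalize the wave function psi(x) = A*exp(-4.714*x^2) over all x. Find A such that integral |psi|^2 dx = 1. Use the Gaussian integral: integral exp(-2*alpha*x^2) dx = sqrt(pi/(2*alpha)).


integral |psi|^2 dx = A^2 * sqrt(pi/(2*alpha)) = 1
A^2 = sqrt(2*alpha/pi)
= sqrt(2 * 4.714 / pi)
= 1.732347
A = sqrt(1.732347)
= 1.3162

1.3162


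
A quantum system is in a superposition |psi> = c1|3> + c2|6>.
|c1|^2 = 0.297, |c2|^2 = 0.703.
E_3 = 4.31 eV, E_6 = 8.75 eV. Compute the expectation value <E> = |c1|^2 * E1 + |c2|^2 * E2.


<E> = |c1|^2 * E1 + |c2|^2 * E2
= 0.297 * 4.31 + 0.703 * 8.75
= 1.2801 + 6.1512
= 7.4313 eV

7.4313


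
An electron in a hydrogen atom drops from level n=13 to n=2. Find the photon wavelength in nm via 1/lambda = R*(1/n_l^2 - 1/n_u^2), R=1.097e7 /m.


1/lambda = R * (1/n_l^2 - 1/n_u^2)
= 1.097e7 * (1/2^2 - 1/13^2)
= 1.097e7 * (0.25 - 0.005917)
= 1.097e7 * 0.244083
= 2.6776e+06 /m
lambda = 1 / 2.6776e+06 = 373.4703 nm

373.4703


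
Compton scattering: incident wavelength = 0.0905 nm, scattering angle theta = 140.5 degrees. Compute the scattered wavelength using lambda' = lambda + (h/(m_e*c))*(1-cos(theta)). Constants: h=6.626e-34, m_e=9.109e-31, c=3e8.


Compton wavelength: h/(m_e*c) = 2.4247e-12 m
d_lambda = 2.4247e-12 * (1 - cos(140.5 deg))
= 2.4247e-12 * 1.771625
= 4.2957e-12 m = 0.004296 nm
lambda' = 0.0905 + 0.004296
= 0.094796 nm

0.094796


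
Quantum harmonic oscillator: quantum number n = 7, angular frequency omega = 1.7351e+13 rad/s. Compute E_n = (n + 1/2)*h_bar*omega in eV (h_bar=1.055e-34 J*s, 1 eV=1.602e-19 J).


E = (n + 1/2) * h_bar * omega
= (7 + 0.5) * 1.055e-34 * 1.7351e+13
= 7.5 * 1.8305e-21
= 1.3729e-20 J
= 0.0857 eV

0.0857


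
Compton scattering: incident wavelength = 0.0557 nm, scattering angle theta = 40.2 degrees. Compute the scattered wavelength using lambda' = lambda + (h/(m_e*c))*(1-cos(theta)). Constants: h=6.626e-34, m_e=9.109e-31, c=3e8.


Compton wavelength: h/(m_e*c) = 2.4247e-12 m
d_lambda = 2.4247e-12 * (1 - cos(40.2 deg))
= 2.4247e-12 * 0.236204
= 5.7273e-13 m = 0.000573 nm
lambda' = 0.0557 + 0.000573
= 0.056273 nm

0.056273


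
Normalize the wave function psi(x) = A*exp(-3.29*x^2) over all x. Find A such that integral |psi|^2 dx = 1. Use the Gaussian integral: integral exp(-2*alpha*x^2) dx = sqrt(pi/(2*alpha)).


integral |psi|^2 dx = A^2 * sqrt(pi/(2*alpha)) = 1
A^2 = sqrt(2*alpha/pi)
= sqrt(2 * 3.29 / pi)
= 1.447232
A = sqrt(1.447232)
= 1.203

1.203


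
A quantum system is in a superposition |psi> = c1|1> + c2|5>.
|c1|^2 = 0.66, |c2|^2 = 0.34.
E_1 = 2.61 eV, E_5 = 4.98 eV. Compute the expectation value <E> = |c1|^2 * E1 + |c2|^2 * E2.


<E> = |c1|^2 * E1 + |c2|^2 * E2
= 0.66 * 2.61 + 0.34 * 4.98
= 1.7226 + 1.6932
= 3.4158 eV

3.4158


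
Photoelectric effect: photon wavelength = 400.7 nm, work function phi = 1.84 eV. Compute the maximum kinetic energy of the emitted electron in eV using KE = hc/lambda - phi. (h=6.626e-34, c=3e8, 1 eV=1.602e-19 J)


E_photon = hc / lambda
= (6.626e-34)(3e8) / (400.7e-9)
= 4.9608e-19 J
= 3.0966 eV
KE = E_photon - phi
= 3.0966 - 1.84
= 1.2566 eV

1.2566


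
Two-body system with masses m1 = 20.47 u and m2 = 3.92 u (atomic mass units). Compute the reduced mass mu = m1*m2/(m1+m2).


mu = m1 * m2 / (m1 + m2)
= 20.47 * 3.92 / (20.47 + 3.92)
= 80.2424 / 24.39
= 3.29 u

3.29


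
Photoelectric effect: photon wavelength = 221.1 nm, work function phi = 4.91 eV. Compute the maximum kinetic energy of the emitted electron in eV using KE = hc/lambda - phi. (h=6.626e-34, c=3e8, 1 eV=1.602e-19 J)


E_photon = hc / lambda
= (6.626e-34)(3e8) / (221.1e-9)
= 8.9905e-19 J
= 5.612 eV
KE = E_photon - phi
= 5.612 - 4.91
= 0.702 eV

0.702


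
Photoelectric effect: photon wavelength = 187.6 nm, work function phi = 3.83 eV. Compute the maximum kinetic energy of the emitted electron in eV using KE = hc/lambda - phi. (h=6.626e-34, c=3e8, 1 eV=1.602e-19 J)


E_photon = hc / lambda
= (6.626e-34)(3e8) / (187.6e-9)
= 1.0596e-18 J
= 6.6142 eV
KE = E_photon - phi
= 6.6142 - 3.83
= 2.7842 eV

2.7842


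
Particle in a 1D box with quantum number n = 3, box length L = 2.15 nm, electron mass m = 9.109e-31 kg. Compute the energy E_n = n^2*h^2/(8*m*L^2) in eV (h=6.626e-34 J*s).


E = n^2 * h^2 / (8 * m * L^2)
= 3^2 * (6.626e-34)^2 / (8 * 9.109e-31 * (2.15e-9)^2)
= 9 * 4.3904e-67 / (8 * 9.109e-31 * 4.6225e-18)
= 1.1730e-19 J
= 0.7322 eV

0.7322


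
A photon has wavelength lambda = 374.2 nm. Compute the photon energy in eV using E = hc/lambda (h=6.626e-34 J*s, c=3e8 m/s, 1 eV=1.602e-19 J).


E = hc / lambda
= (6.626e-34)(3e8) / (374.2e-9)
= 1.9878e-25 / 3.7420e-07
= 5.3121e-19 J
Converting to eV: 5.3121e-19 / 1.602e-19
= 3.3159 eV

3.3159


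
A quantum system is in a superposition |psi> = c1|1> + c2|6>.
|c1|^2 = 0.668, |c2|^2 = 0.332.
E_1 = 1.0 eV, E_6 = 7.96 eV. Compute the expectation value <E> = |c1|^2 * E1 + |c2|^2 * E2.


<E> = |c1|^2 * E1 + |c2|^2 * E2
= 0.668 * 1.0 + 0.332 * 7.96
= 0.668 + 2.6427
= 3.3107 eV

3.3107


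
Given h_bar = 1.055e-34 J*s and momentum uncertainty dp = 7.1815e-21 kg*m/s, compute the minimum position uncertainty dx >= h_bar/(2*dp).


dx = h_bar / (2 * dp)
= 1.055e-34 / (2 * 7.1815e-21)
= 1.055e-34 / 1.4363e-20
= 7.3453e-15 m

7.3453e-15


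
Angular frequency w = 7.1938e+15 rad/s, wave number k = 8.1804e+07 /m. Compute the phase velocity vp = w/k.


vp = w / k
= 7.1938e+15 / 8.1804e+07
= 8.7939e+07 m/s

8.7939e+07


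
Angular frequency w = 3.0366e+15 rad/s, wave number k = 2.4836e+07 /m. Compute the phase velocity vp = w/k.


vp = w / k
= 3.0366e+15 / 2.4836e+07
= 1.2227e+08 m/s

1.2227e+08


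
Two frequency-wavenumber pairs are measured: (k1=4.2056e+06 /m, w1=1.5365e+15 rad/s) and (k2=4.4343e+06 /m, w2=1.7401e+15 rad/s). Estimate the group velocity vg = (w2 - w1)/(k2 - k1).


vg = (w2 - w1) / (k2 - k1)
= (1.7401e+15 - 1.5365e+15) / (4.4343e+06 - 4.2056e+06)
= 2.0360e+14 / 2.2870e+05
= 8.9025e+08 m/s

8.9025e+08


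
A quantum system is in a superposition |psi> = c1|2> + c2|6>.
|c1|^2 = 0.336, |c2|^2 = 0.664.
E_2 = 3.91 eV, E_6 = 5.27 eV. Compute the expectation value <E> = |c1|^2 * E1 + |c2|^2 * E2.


<E> = |c1|^2 * E1 + |c2|^2 * E2
= 0.336 * 3.91 + 0.664 * 5.27
= 1.3138 + 3.4993
= 4.813 eV

4.813


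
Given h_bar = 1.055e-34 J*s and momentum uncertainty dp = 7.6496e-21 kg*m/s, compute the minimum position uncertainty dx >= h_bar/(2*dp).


dx = h_bar / (2 * dp)
= 1.055e-34 / (2 * 7.6496e-21)
= 1.055e-34 / 1.5299e-20
= 6.8958e-15 m

6.8958e-15


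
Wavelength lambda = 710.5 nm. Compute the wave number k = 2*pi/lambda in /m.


k = 2 * pi / lambda
= 6.2832 / (710.5e-9)
= 6.2832 / 7.1050e-07
= 8.8433e+06 /m

8.8433e+06


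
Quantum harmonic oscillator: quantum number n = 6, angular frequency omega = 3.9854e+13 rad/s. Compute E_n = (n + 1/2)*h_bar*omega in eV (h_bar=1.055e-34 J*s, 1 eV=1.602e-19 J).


E = (n + 1/2) * h_bar * omega
= (6 + 0.5) * 1.055e-34 * 3.9854e+13
= 6.5 * 4.2046e-21
= 2.7330e-20 J
= 0.1706 eV

0.1706


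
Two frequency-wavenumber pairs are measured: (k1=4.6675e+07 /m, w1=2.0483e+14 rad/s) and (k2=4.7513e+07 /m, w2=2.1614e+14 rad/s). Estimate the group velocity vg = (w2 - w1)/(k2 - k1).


vg = (w2 - w1) / (k2 - k1)
= (2.1614e+14 - 2.0483e+14) / (4.7513e+07 - 4.6675e+07)
= 1.1310e+13 / 8.3800e+05
= 1.3496e+07 m/s

1.3496e+07


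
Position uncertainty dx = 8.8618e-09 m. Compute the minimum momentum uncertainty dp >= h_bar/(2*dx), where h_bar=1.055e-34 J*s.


dp = h_bar / (2 * dx)
= 1.055e-34 / (2 * 8.8618e-09)
= 1.055e-34 / 1.7724e-08
= 5.9525e-27 kg*m/s

5.9525e-27


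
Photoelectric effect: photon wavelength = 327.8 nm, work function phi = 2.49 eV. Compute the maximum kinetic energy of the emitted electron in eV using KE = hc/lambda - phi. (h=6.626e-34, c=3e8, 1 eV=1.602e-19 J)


E_photon = hc / lambda
= (6.626e-34)(3e8) / (327.8e-9)
= 6.0641e-19 J
= 3.7853 eV
KE = E_photon - phi
= 3.7853 - 2.49
= 1.2953 eV

1.2953


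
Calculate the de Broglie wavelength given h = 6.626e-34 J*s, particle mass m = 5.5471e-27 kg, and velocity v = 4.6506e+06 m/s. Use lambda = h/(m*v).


lambda = h / (m * v)
= 6.626e-34 / (5.5471e-27 * 4.6506e+06)
= 6.626e-34 / 2.5797e-20
= 2.5685e-14 m

2.5685e-14


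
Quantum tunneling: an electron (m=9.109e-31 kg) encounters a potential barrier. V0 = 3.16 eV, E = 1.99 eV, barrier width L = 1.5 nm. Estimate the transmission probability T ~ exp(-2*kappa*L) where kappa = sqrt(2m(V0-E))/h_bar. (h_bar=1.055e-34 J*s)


V0 - E = 1.17 eV = 1.8743e-19 J
kappa = sqrt(2 * m * (V0-E)) / h_bar
= sqrt(2 * 9.109e-31 * 1.8743e-19) / 1.055e-34
= 5.5389e+09 /m
2*kappa*L = 2 * 5.5389e+09 * 1.5e-9
= 16.6166
T = exp(-16.6166) = 6.074114e-08

6.074114e-08


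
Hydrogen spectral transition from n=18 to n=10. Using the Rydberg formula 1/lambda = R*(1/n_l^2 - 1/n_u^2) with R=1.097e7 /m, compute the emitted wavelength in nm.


1/lambda = R * (1/n_l^2 - 1/n_u^2)
= 1.097e7 * (1/10^2 - 1/18^2)
= 1.097e7 * (0.01 - 0.003086)
= 1.097e7 * 0.006914
= 7.5842e+04 /m
lambda = 1 / 7.5842e+04 = 13185.3106 nm

13185.3106


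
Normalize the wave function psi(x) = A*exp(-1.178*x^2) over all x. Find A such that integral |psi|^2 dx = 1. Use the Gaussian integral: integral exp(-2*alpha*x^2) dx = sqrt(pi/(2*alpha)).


integral |psi|^2 dx = A^2 * sqrt(pi/(2*alpha)) = 1
A^2 = sqrt(2*alpha/pi)
= sqrt(2 * 1.178 / pi)
= 0.86599
A = sqrt(0.86599)
= 0.9306

0.9306


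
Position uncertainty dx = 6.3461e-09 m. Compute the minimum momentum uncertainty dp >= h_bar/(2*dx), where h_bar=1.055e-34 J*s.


dp = h_bar / (2 * dx)
= 1.055e-34 / (2 * 6.3461e-09)
= 1.055e-34 / 1.2692e-08
= 8.3122e-27 kg*m/s

8.3122e-27


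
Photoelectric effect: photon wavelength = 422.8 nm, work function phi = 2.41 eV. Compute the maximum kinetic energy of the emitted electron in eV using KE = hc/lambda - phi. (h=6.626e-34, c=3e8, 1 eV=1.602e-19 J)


E_photon = hc / lambda
= (6.626e-34)(3e8) / (422.8e-9)
= 4.7015e-19 J
= 2.9348 eV
KE = E_photon - phi
= 2.9348 - 2.41
= 0.5248 eV

0.5248


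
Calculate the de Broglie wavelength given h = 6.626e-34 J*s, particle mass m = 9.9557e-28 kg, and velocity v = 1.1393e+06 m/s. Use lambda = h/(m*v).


lambda = h / (m * v)
= 6.626e-34 / (9.9557e-28 * 1.1393e+06)
= 6.626e-34 / 1.1343e-21
= 5.8417e-13 m

5.8417e-13


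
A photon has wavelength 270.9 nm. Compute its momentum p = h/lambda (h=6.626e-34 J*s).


p = h / lambda
= 6.626e-34 / (270.9e-9)
= 6.626e-34 / 2.7090e-07
= 2.4459e-27 kg*m/s

2.4459e-27


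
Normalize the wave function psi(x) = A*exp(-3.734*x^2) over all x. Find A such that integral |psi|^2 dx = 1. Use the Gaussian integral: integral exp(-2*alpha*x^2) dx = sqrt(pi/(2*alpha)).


integral |psi|^2 dx = A^2 * sqrt(pi/(2*alpha)) = 1
A^2 = sqrt(2*alpha/pi)
= sqrt(2 * 3.734 / pi)
= 1.541797
A = sqrt(1.541797)
= 1.2417

1.2417


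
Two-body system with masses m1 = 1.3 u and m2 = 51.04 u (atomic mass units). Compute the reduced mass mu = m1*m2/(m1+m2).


mu = m1 * m2 / (m1 + m2)
= 1.3 * 51.04 / (1.3 + 51.04)
= 66.352 / 52.34
= 1.2677 u

1.2677


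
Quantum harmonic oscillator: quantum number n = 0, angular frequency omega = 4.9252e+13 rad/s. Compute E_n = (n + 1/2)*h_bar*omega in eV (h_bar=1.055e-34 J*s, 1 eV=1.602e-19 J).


E = (n + 1/2) * h_bar * omega
= (0 + 0.5) * 1.055e-34 * 4.9252e+13
= 0.5 * 5.1961e-21
= 2.5980e-21 J
= 0.0162 eV

0.0162


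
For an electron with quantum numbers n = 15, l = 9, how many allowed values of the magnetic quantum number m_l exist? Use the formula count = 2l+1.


m_l ranges from -l to +l in integer steps
So m_l goes from -9 to +9
Count = 2l + 1 = 2*9 + 1
= 19

19


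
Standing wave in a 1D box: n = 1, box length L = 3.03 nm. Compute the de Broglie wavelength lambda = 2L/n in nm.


lambda = 2L / n
= 2 * 3.03 / 1
= 6.06 / 1
= 6.06 nm

6.06


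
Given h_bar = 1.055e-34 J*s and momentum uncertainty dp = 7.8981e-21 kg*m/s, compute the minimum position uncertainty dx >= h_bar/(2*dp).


dx = h_bar / (2 * dp)
= 1.055e-34 / (2 * 7.8981e-21)
= 1.055e-34 / 1.5796e-20
= 6.6788e-15 m

6.6788e-15


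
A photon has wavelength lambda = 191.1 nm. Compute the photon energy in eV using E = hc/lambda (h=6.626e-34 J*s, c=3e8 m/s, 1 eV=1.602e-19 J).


E = hc / lambda
= (6.626e-34)(3e8) / (191.1e-9)
= 1.9878e-25 / 1.9110e-07
= 1.0402e-18 J
Converting to eV: 1.0402e-18 / 1.602e-19
= 6.4931 eV

6.4931


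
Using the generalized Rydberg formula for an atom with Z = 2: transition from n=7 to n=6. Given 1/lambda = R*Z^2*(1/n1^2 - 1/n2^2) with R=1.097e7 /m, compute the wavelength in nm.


1/lambda = R * Z^2 * (1/n1^2 - 1/n2^2)
= 1.097e7 * 2^2 * (1/6^2 - 1/7^2)
= 1.097e7 * 4 * (0.027778 - 0.020408)
= 3.2338e+05 /m
lambda = 1 / 3.2338e+05
= 3092.3498 nm

3092.3498


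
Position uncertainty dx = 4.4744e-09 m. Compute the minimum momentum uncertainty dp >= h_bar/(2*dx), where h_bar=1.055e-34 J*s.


dp = h_bar / (2 * dx)
= 1.055e-34 / (2 * 4.4744e-09)
= 1.055e-34 / 8.9488e-09
= 1.1789e-26 kg*m/s

1.1789e-26


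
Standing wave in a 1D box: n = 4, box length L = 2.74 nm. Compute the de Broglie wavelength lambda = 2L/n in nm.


lambda = 2L / n
= 2 * 2.74 / 4
= 5.48 / 4
= 1.37 nm

1.37


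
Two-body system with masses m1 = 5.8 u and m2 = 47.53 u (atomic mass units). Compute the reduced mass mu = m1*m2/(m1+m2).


mu = m1 * m2 / (m1 + m2)
= 5.8 * 47.53 / (5.8 + 47.53)
= 275.674 / 53.33
= 5.1692 u

5.1692


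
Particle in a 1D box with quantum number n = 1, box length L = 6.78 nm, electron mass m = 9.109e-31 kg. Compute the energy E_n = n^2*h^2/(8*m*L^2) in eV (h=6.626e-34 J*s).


E = n^2 * h^2 / (8 * m * L^2)
= 1^2 * (6.626e-34)^2 / (8 * 9.109e-31 * (6.78e-9)^2)
= 1 * 4.3904e-67 / (8 * 9.109e-31 * 4.5968e-17)
= 1.3106e-21 J
= 0.0082 eV

0.0082


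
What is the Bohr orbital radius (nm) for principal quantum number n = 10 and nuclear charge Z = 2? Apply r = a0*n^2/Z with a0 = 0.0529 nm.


r = a0 * n^2 / Z
= 0.0529 * 10^2 / 2
= 0.0529 * 100 / 2
= 2.645 nm

2.645


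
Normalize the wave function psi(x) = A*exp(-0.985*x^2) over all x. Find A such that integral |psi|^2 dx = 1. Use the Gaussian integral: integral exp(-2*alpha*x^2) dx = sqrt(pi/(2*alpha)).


integral |psi|^2 dx = A^2 * sqrt(pi/(2*alpha)) = 1
A^2 = sqrt(2*alpha/pi)
= sqrt(2 * 0.985 / pi)
= 0.791878
A = sqrt(0.791878)
= 0.8899

0.8899


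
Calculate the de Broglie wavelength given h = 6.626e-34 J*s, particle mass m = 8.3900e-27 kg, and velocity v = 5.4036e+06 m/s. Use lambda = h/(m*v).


lambda = h / (m * v)
= 6.626e-34 / (8.3900e-27 * 5.4036e+06)
= 6.626e-34 / 4.5336e-20
= 1.4615e-14 m

1.4615e-14


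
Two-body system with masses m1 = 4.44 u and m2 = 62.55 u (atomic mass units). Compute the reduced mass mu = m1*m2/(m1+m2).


mu = m1 * m2 / (m1 + m2)
= 4.44 * 62.55 / (4.44 + 62.55)
= 277.722 / 66.99
= 4.1457 u

4.1457


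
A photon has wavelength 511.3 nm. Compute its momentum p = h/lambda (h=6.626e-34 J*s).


p = h / lambda
= 6.626e-34 / (511.3e-9)
= 6.626e-34 / 5.1130e-07
= 1.2959e-27 kg*m/s

1.2959e-27


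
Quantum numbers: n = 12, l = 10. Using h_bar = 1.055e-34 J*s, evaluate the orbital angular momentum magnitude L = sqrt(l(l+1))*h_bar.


L = sqrt(l*(l+1)) * h_bar
= sqrt(10 * 11) * 1.055e-34
= sqrt(110) * 1.055e-34
= 10.4881 * 1.055e-34
= 1.1065e-33 J*s

1.1065e-33


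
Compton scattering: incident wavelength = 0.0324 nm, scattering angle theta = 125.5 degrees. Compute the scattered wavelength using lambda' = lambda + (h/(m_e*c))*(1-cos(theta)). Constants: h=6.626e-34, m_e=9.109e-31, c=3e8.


Compton wavelength: h/(m_e*c) = 2.4247e-12 m
d_lambda = 2.4247e-12 * (1 - cos(125.5 deg))
= 2.4247e-12 * 1.580703
= 3.8327e-12 m = 0.003833 nm
lambda' = 0.0324 + 0.003833
= 0.036233 nm

0.036233


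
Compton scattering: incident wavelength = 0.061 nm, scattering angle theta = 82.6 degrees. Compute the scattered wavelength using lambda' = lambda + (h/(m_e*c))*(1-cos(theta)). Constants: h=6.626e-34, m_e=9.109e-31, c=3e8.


Compton wavelength: h/(m_e*c) = 2.4247e-12 m
d_lambda = 2.4247e-12 * (1 - cos(82.6 deg))
= 2.4247e-12 * 0.871204
= 2.1124e-12 m = 0.002112 nm
lambda' = 0.061 + 0.002112
= 0.063112 nm

0.063112


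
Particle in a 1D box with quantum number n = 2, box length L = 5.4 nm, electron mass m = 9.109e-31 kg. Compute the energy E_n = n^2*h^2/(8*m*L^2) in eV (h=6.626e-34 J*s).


E = n^2 * h^2 / (8 * m * L^2)
= 2^2 * (6.626e-34)^2 / (8 * 9.109e-31 * (5.4e-9)^2)
= 4 * 4.3904e-67 / (8 * 9.109e-31 * 2.9160e-17)
= 8.2645e-21 J
= 0.0516 eV

0.0516
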